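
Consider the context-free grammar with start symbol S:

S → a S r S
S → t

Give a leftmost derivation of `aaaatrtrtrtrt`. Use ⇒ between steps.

S ⇒ aSrS ⇒ aaSrSrS ⇒ aaaSrSrSrS ⇒ aaaaSrSrSrSrS ⇒ aaaatrSrSrSrS ⇒ aaaatrtrSrSrS ⇒ aaaatrtrtrSrS ⇒ aaaatrtrtrtrS ⇒ aaaatrtrtrtrt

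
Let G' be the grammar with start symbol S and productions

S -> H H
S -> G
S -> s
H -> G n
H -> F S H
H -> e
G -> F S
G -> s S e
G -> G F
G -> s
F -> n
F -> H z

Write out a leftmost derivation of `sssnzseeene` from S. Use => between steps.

S => G => sSe => sGe => sGFe => ssSeFe => ssHHeFe => ssFSHHeFe => ssHzSHHeFe => ssGnzSHHeFe => sssnzSHHeFe => sssnzsHHeFe => sssnzseHeFe => sssnzseeeFe => sssnzseeene

S => G   [S -> G]
G => sSe   [G -> s S e]
sSe => sGe   [S -> G]
sGe => sGFe   [G -> G F]
sGFe => ssSeFe   [G -> s S e]
ssSeFe => ssHHeFe   [S -> H H]
ssHHeFe => ssFSHHeFe   [H -> F S H]
ssFSHHeFe => ssHzSHHeFe   [F -> H z]
ssHzSHHeFe => ssGnzSHHeFe   [H -> G n]
ssGnzSHHeFe => sssnzSHHeFe   [G -> s]
sssnzSHHeFe => sssnzsHHeFe   [S -> s]
sssnzsHHeFe => sssnzseHeFe   [H -> e]
sssnzseHeFe => sssnzseeeFe   [H -> e]
sssnzseeeFe => sssnzseeene   [F -> n]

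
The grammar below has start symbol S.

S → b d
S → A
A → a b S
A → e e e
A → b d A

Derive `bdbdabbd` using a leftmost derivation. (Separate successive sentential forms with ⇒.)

S ⇒ A ⇒ bdA ⇒ bdbdA ⇒ bdbdabS ⇒ bdbdabbd

S ⇒ A   [S → A]
A ⇒ bdA   [A → b d A]
bdA ⇒ bdbdA   [A → b d A]
bdbdA ⇒ bdbdabS   [A → a b S]
bdbdabS ⇒ bdbdabbd   [S → b d]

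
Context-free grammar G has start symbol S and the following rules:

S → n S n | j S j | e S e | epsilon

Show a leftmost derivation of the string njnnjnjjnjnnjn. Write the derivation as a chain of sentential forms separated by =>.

S => nSn => njSjn => njnSnjn => njnnSnnjn => njnnjSjnnjn => njnnjnSnjnnjn => njnnjnjSjnjnnjn => njnnjnjjnjnnjn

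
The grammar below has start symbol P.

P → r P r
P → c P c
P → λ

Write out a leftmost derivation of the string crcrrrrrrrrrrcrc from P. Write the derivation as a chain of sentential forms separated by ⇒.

P ⇒ cPc ⇒ crPrc ⇒ crcPcrc ⇒ crcrPrcrc ⇒ crcrrPrrcrc ⇒ crcrrrPrrrcrc ⇒ crcrrrrPrrrrcrc ⇒ crcrrrrrPrrrrrcrc ⇒ crcrrrrrrrrrrcrc

P ⇒ cPc   [P → c P c]
cPc ⇒ crPrc   [P → r P r]
crPrc ⇒ crcPcrc   [P → c P c]
crcPcrc ⇒ crcrPrcrc   [P → r P r]
crcrPrcrc ⇒ crcrrPrrcrc   [P → r P r]
crcrrPrrcrc ⇒ crcrrrPrrrcrc   [P → r P r]
crcrrrPrrrcrc ⇒ crcrrrrPrrrrcrc   [P → r P r]
crcrrrrPrrrrcrc ⇒ crcrrrrrPrrrrrcrc   [P → r P r]
crcrrrrrPrrrrrcrc ⇒ crcrrrrrrrrrrcrc   [P → λ]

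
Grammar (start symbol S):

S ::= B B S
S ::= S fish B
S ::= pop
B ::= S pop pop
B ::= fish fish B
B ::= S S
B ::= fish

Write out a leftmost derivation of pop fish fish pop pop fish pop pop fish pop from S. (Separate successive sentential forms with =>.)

S => B B S => S S B S => B B S S B S => S pop pop B S S B S => S fish B pop pop B S S B S => pop fish B pop pop B S S B S => pop fish fish pop pop B S S B S => pop fish fish pop pop fish S S B S => pop fish fish pop pop fish pop S B S => pop fish fish pop pop fish pop pop B S => pop fish fish pop pop fish pop pop fish S => pop fish fish pop pop fish pop pop fish pop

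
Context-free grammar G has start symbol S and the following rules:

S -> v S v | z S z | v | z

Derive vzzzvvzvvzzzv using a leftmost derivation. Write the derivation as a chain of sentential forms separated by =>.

S => vSv => vzSzv => vzzSzzv => vzzzSzzzv => vzzzvSvzzzv => vzzzvvSvvzzzv => vzzzvvzvvzzzv

S => vSv   [S -> v S v]
vSv => vzSzv   [S -> z S z]
vzSzv => vzzSzzv   [S -> z S z]
vzzSzzv => vzzzSzzzv   [S -> z S z]
vzzzSzzzv => vzzzvSvzzzv   [S -> v S v]
vzzzvSvzzzv => vzzzvvSvvzzzv   [S -> v S v]
vzzzvvSvvzzzv => vzzzvvzvvzzzv   [S -> z]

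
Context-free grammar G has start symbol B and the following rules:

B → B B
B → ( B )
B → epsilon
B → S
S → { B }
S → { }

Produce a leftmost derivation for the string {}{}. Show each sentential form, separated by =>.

B => BB   [B → B B]
BB => BBB   [B → B B]
BBB => BBBB   [B → B B]
BBBB => SBBB   [B → S]
SBBB => {}BBB   [S → { }]
{}BBB => {}SBB   [B → S]
{}SBB => {}{B}BB   [S → { B }]
{}{B}BB => {}{}BB   [B → epsilon]
{}{}BB => {}{}B   [B → epsilon]
{}{}B => {}{}   [B → epsilon]

B=>BB=>BBB=>BBBB=>SBBB=>{}BBB=>{}SBB=>{}{B}BB=>{}{}BB=>{}{}B=>{}{}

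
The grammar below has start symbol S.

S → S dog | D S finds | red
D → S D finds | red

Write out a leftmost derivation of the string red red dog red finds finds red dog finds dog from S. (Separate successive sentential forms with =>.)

S => S dog => D S finds dog => S D finds S finds dog => red D finds S finds dog => red S D finds finds S finds dog => red S dog D finds finds S finds dog => red red dog D finds finds S finds dog => red red dog red finds finds S finds dog => red red dog red finds finds S dog finds dog => red red dog red finds finds red dog finds dog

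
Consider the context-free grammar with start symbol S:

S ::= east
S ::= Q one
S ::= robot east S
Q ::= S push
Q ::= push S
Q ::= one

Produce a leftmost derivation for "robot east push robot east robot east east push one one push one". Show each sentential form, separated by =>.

S => robot east S => robot east Q one => robot east S push one => robot east Q one push one => robot east push S one push one => robot east push robot east S one push one => robot east push robot east robot east S one push one => robot east push robot east robot east Q one one push one => robot east push robot east robot east S push one one push one => robot east push robot east robot east east push one one push one

S => robot east S   [S ::= robot east S]
robot east S => robot east Q one   [S ::= Q one]
robot east Q one => robot east S push one   [Q ::= S push]
robot east S push one => robot east Q one push one   [S ::= Q one]
robot east Q one push one => robot east push S one push one   [Q ::= push S]
robot east push S one push one => robot east push robot east S one push one   [S ::= robot east S]
robot east push robot east S one push one => robot east push robot east robot east S one push one   [S ::= robot east S]
robot east push robot east robot east S one push one => robot east push robot east robot east Q one one push one   [S ::= Q one]
robot east push robot east robot east Q one one push one => robot east push robot east robot east S push one one push one   [Q ::= S push]
robot east push robot east robot east S push one one push one => robot east push robot east robot east east push one one push one   [S ::= east]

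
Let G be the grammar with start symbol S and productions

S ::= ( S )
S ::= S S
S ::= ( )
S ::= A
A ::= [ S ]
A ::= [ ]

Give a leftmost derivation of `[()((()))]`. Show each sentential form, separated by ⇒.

S ⇒ A ⇒ [S] ⇒ [SS] ⇒ [()S] ⇒ [()(S)] ⇒ [()((S))] ⇒ [()((()))]

S ⇒ A   [S ::= A]
A ⇒ [S]   [A ::= [ S ]]
[S] ⇒ [SS]   [S ::= S S]
[SS] ⇒ [()S]   [S ::= ( )]
[()S] ⇒ [()(S)]   [S ::= ( S )]
[()(S)] ⇒ [()((S))]   [S ::= ( S )]
[()((S))] ⇒ [()((()))]   [S ::= ( )]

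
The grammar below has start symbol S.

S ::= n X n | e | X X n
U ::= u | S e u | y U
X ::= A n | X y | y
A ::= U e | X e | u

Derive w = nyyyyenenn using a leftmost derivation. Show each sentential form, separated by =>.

S => nXn => nAnn => nXenn => nAnenn => nXenenn => nXyenenn => nXyyenenn => nXyyyenenn => nyyyyenenn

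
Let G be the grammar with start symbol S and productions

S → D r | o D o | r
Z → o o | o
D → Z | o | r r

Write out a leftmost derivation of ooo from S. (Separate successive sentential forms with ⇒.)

S ⇒ oDo ⇒ oZo ⇒ ooo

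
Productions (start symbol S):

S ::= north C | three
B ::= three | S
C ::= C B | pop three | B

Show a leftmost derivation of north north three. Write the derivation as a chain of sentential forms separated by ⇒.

S ⇒ north C ⇒ north B ⇒ north S ⇒ north north C ⇒ north north B ⇒ north north S ⇒ north north three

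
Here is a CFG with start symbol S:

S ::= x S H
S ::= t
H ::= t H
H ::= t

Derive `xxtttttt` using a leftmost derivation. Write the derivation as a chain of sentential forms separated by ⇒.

S ⇒ xSH   [S ::= x S H]
xSH ⇒ xxSHH   [S ::= x S H]
xxSHH ⇒ xxtHH   [S ::= t]
xxtHH ⇒ xxttHH   [H ::= t H]
xxttHH ⇒ xxtttHH   [H ::= t H]
xxtttHH ⇒ xxttttHH   [H ::= t H]
xxttttHH ⇒ xxtttttH   [H ::= t]
xxtttttH ⇒ xxtttttt   [H ::= t]

S⇒xSH⇒xxSHH⇒xxtHH⇒xxttHH⇒xxtttHH⇒xxttttHH⇒xxtttttH⇒xxtttttt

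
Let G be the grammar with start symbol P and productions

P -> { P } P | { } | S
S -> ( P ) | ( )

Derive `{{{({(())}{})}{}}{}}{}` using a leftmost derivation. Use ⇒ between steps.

P ⇒ {P}P ⇒ {{P}P}P ⇒ {{{P}P}P}P ⇒ {{{S}P}P}P ⇒ {{{(P)}P}P}P ⇒ {{{({P}P)}P}P}P ⇒ {{{({S}P)}P}P}P ⇒ {{{({(P)}P)}P}P}P ⇒ {{{({(S)}P)}P}P}P ⇒ {{{({(())}P)}P}P}P ⇒ {{{({(())}{})}P}P}P ⇒ {{{({(())}{})}{}}P}P ⇒ {{{({(())}{})}{}}{}}P ⇒ {{{({(())}{})}{}}{}}{}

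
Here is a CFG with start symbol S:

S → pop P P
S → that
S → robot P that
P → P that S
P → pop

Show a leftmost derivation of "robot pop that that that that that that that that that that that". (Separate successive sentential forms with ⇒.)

S ⇒ robot P that ⇒ robot P that S that ⇒ robot P that S that S that ⇒ robot P that S that S that S that ⇒ robot P that S that S that S that S that ⇒ robot P that S that S that S that S that S that ⇒ robot pop that S that S that S that S that S that ⇒ robot pop that that that S that S that S that S that ⇒ robot pop that that that that that S that S that S that ⇒ robot pop that that that that that that that S that S that ⇒ robot pop that that that that that that that that that S that ⇒ robot pop that that that that that that that that that that that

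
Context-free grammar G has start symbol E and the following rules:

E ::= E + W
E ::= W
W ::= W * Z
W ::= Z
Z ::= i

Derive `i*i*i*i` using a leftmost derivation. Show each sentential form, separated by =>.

E => W   [E ::= W]
W => W*Z   [W ::= W * Z]
W*Z => W*Z*Z   [W ::= W * Z]
W*Z*Z => W*Z*Z*Z   [W ::= W * Z]
W*Z*Z*Z => Z*Z*Z*Z   [W ::= Z]
Z*Z*Z*Z => i*Z*Z*Z   [Z ::= i]
i*Z*Z*Z => i*i*Z*Z   [Z ::= i]
i*i*Z*Z => i*i*i*Z   [Z ::= i]
i*i*i*Z => i*i*i*i   [Z ::= i]

E=>W=>W*Z=>W*Z*Z=>W*Z*Z*Z=>Z*Z*Z*Z=>i*Z*Z*Z=>i*i*Z*Z=>i*i*i*Z=>i*i*i*i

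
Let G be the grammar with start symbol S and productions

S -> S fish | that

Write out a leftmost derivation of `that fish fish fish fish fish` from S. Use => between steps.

S => S fish   [S -> S fish]
S fish => S fish fish   [S -> S fish]
S fish fish => S fish fish fish   [S -> S fish]
S fish fish fish => S fish fish fish fish   [S -> S fish]
S fish fish fish fish => S fish fish fish fish fish   [S -> S fish]
S fish fish fish fish fish => that fish fish fish fish fish   [S -> that]

S => S fish => S fish fish => S fish fish fish => S fish fish fish fish => S fish fish fish fish fish => that fish fish fish fish fish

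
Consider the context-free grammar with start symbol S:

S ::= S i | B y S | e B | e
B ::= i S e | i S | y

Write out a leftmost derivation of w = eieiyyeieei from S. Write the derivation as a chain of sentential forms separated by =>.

S => Si   [S ::= S i]
Si => eBi   [S ::= e B]
eBi => eiSei   [B ::= i S e]
eiSei => eieBei   [S ::= e B]
eieBei => eieiSeei   [B ::= i S e]
eieiSeei => eieiSieei   [S ::= S i]
eieiSieei => eieiBySieei   [S ::= B y S]
eieiBySieei => eieiyySieei   [B ::= y]
eieiyySieei => eieiyyeieei   [S ::= e]

S => Si => eBi => eiSei => eieBei => eieiSeei => eieiSieei => eieiBySieei => eieiyySieei => eieiyyeieei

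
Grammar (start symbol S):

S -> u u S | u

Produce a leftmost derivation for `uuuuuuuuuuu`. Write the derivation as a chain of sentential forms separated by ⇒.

S ⇒ uuS ⇒ uuuuS ⇒ uuuuuuS ⇒ uuuuuuuuS ⇒ uuuuuuuuuuS ⇒ uuuuuuuuuuu

S ⇒ uuS   [S -> u u S]
uuS ⇒ uuuuS   [S -> u u S]
uuuuS ⇒ uuuuuuS   [S -> u u S]
uuuuuuS ⇒ uuuuuuuuS   [S -> u u S]
uuuuuuuuS ⇒ uuuuuuuuuuS   [S -> u u S]
uuuuuuuuuuS ⇒ uuuuuuuuuuu   [S -> u]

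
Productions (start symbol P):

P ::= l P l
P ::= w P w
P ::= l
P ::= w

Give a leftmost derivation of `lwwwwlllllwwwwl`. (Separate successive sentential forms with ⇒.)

P⇒lPl⇒lwPwl⇒lwwPwwl⇒lwwwPwwwl⇒lwwwwPwwwwl⇒lwwwwlPlwwwwl⇒lwwwwllPllwwwwl⇒lwwwwlllllwwwwl

P ⇒ lPl   [P ::= l P l]
lPl ⇒ lwPwl   [P ::= w P w]
lwPwl ⇒ lwwPwwl   [P ::= w P w]
lwwPwwl ⇒ lwwwPwwwl   [P ::= w P w]
lwwwPwwwl ⇒ lwwwwPwwwwl   [P ::= w P w]
lwwwwPwwwwl ⇒ lwwwwlPlwwwwl   [P ::= l P l]
lwwwwlPlwwwwl ⇒ lwwwwllPllwwwwl   [P ::= l P l]
lwwwwllPllwwwwl ⇒ lwwwwlllllwwwwl   [P ::= l]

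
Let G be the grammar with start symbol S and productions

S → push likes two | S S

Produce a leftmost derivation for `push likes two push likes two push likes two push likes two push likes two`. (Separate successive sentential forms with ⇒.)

S ⇒ S S ⇒ S S S ⇒ S S S S ⇒ push likes two S S S ⇒ push likes two S S S S ⇒ push likes two push likes two S S S ⇒ push likes two push likes two push likes two S S ⇒ push likes two push likes two push likes two push likes two S ⇒ push likes two push likes two push likes two push likes two push likes two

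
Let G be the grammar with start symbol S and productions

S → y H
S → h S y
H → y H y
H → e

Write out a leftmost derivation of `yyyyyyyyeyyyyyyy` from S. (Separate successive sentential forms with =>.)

S=>yH=>yyHy=>yyyHyy=>yyyyHyyy=>yyyyyHyyyy=>yyyyyyHyyyyy=>yyyyyyyHyyyyyy=>yyyyyyyyHyyyyyyy=>yyyyyyyyeyyyyyyy

S => yH   [S → y H]
yH => yyHy   [H → y H y]
yyHy => yyyHyy   [H → y H y]
yyyHyy => yyyyHyyy   [H → y H y]
yyyyHyyy => yyyyyHyyyy   [H → y H y]
yyyyyHyyyy => yyyyyyHyyyyy   [H → y H y]
yyyyyyHyyyyy => yyyyyyyHyyyyyy   [H → y H y]
yyyyyyyHyyyyyy => yyyyyyyyHyyyyyyy   [H → y H y]
yyyyyyyyHyyyyyyy => yyyyyyyyeyyyyyyy   [H → e]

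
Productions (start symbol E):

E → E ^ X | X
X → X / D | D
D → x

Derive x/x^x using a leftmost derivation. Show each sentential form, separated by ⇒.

E ⇒ E^X   [E → E ^ X]
E^X ⇒ X^X   [E → X]
X^X ⇒ X/D^X   [X → X / D]
X/D^X ⇒ D/D^X   [X → D]
D/D^X ⇒ x/D^X   [D → x]
x/D^X ⇒ x/x^X   [D → x]
x/x^X ⇒ x/x^D   [X → D]
x/x^D ⇒ x/x^x   [D → x]

E⇒E^X⇒X^X⇒X/D^X⇒D/D^X⇒x/D^X⇒x/x^X⇒x/x^D⇒x/x^x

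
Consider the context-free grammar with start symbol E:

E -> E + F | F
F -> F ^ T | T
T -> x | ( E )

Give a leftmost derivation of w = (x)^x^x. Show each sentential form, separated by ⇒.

E ⇒ F ⇒ F^T ⇒ F^T^T ⇒ T^T^T ⇒ (E)^T^T ⇒ (F)^T^T ⇒ (T)^T^T ⇒ (x)^T^T ⇒ (x)^x^T ⇒ (x)^x^x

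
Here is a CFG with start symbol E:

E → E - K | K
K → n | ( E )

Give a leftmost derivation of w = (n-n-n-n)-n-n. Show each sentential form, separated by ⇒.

E⇒E-K⇒E-K-K⇒K-K-K⇒(E)-K-K⇒(E-K)-K-K⇒(E-K-K)-K-K⇒(E-K-K-K)-K-K⇒(K-K-K-K)-K-K⇒(n-K-K-K)-K-K⇒(n-n-K-K)-K-K⇒(n-n-n-K)-K-K⇒(n-n-n-n)-K-K⇒(n-n-n-n)-n-K⇒(n-n-n-n)-n-n

E ⇒ E-K   [E → E - K]
E-K ⇒ E-K-K   [E → E - K]
E-K-K ⇒ K-K-K   [E → K]
K-K-K ⇒ (E)-K-K   [K → ( E )]
(E)-K-K ⇒ (E-K)-K-K   [E → E - K]
(E-K)-K-K ⇒ (E-K-K)-K-K   [E → E - K]
(E-K-K)-K-K ⇒ (E-K-K-K)-K-K   [E → E - K]
(E-K-K-K)-K-K ⇒ (K-K-K-K)-K-K   [E → K]
(K-K-K-K)-K-K ⇒ (n-K-K-K)-K-K   [K → n]
(n-K-K-K)-K-K ⇒ (n-n-K-K)-K-K   [K → n]
(n-n-K-K)-K-K ⇒ (n-n-n-K)-K-K   [K → n]
(n-n-n-K)-K-K ⇒ (n-n-n-n)-K-K   [K → n]
(n-n-n-n)-K-K ⇒ (n-n-n-n)-n-K   [K → n]
(n-n-n-n)-n-K ⇒ (n-n-n-n)-n-n   [K → n]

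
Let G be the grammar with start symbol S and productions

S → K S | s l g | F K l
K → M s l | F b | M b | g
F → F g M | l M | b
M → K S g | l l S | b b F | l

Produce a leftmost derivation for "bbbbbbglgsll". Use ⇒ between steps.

S ⇒ FKl ⇒ bKl ⇒ bMsll ⇒ bKSgsll ⇒ bMbSgsll ⇒ bbbFbSgsll ⇒ bbbbbSgsll ⇒ bbbbbFKlgsll ⇒ bbbbbbKlgsll ⇒ bbbbbbglgsll

S ⇒ FKl   [S → F K l]
FKl ⇒ bKl   [F → b]
bKl ⇒ bMsll   [K → M s l]
bMsll ⇒ bKSgsll   [M → K S g]
bKSgsll ⇒ bMbSgsll   [K → M b]
bMbSgsll ⇒ bbbFbSgsll   [M → b b F]
bbbFbSgsll ⇒ bbbbbSgsll   [F → b]
bbbbbSgsll ⇒ bbbbbFKlgsll   [S → F K l]
bbbbbFKlgsll ⇒ bbbbbbKlgsll   [F → b]
bbbbbbKlgsll ⇒ bbbbbbglgsll   [K → g]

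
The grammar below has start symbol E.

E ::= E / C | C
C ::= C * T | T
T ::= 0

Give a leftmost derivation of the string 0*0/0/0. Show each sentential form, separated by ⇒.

E⇒E/C⇒E/C/C⇒C/C/C⇒C*T/C/C⇒T*T/C/C⇒0*T/C/C⇒0*0/C/C⇒0*0/T/C⇒0*0/0/C⇒0*0/0/T⇒0*0/0/0

E ⇒ E/C   [E ::= E / C]
E/C ⇒ E/C/C   [E ::= E / C]
E/C/C ⇒ C/C/C   [E ::= C]
C/C/C ⇒ C*T/C/C   [C ::= C * T]
C*T/C/C ⇒ T*T/C/C   [C ::= T]
T*T/C/C ⇒ 0*T/C/C   [T ::= 0]
0*T/C/C ⇒ 0*0/C/C   [T ::= 0]
0*0/C/C ⇒ 0*0/T/C   [C ::= T]
0*0/T/C ⇒ 0*0/0/C   [T ::= 0]
0*0/0/C ⇒ 0*0/0/T   [C ::= T]
0*0/0/T ⇒ 0*0/0/0   [T ::= 0]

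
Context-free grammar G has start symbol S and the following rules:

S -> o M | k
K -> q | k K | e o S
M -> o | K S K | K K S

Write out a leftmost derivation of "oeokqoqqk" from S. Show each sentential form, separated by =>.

S => oM => oKKS => oeoSKS => oeokKS => oeokqS => oeokqoM => oeokqoKKS => oeokqoqKS => oeokqoqqS => oeokqoqqk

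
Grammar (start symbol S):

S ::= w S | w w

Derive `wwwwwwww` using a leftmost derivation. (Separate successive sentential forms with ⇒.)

S ⇒ wS ⇒ wwS ⇒ wwwS ⇒ wwwwS ⇒ wwwwwS ⇒ wwwwwwS ⇒ wwwwwwww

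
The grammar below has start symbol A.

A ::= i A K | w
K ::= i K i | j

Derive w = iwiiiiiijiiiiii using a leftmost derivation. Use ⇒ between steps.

A ⇒ iAK ⇒ iwK ⇒ iwiKi ⇒ iwiiKii ⇒ iwiiiKiii ⇒ iwiiiiKiiii ⇒ iwiiiiiKiiiii ⇒ iwiiiiiiKiiiiii ⇒ iwiiiiiijiiiiii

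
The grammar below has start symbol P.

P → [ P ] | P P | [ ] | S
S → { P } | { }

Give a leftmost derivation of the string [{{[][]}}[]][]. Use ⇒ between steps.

P ⇒ PP ⇒ [P]P ⇒ [PP]P ⇒ [SP]P ⇒ [{P}P]P ⇒ [{S}P]P ⇒ [{{P}}P]P ⇒ [{{PP}}P]P ⇒ [{{[]P}}P]P ⇒ [{{[][]}}P]P ⇒ [{{[][]}}[]]P ⇒ [{{[][]}}[]][]

P ⇒ PP   [P → P P]
PP ⇒ [P]P   [P → [ P ]]
[P]P ⇒ [PP]P   [P → P P]
[PP]P ⇒ [SP]P   [P → S]
[SP]P ⇒ [{P}P]P   [S → { P }]
[{P}P]P ⇒ [{S}P]P   [P → S]
[{S}P]P ⇒ [{{P}}P]P   [S → { P }]
[{{P}}P]P ⇒ [{{PP}}P]P   [P → P P]
[{{PP}}P]P ⇒ [{{[]P}}P]P   [P → [ ]]
[{{[]P}}P]P ⇒ [{{[][]}}P]P   [P → [ ]]
[{{[][]}}P]P ⇒ [{{[][]}}[]]P   [P → [ ]]
[{{[][]}}[]]P ⇒ [{{[][]}}[]][]   [P → [ ]]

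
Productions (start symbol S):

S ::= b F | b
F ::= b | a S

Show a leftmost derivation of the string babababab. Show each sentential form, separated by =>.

S=>bF=>baS=>babF=>babaS=>bababF=>bababaS=>babababF=>babababaS=>babababab

S => bF   [S ::= b F]
bF => baS   [F ::= a S]
baS => babF   [S ::= b F]
babF => babaS   [F ::= a S]
babaS => bababF   [S ::= b F]
bababF => bababaS   [F ::= a S]
bababaS => babababF   [S ::= b F]
babababF => babababaS   [F ::= a S]
babababaS => babababab   [S ::= b]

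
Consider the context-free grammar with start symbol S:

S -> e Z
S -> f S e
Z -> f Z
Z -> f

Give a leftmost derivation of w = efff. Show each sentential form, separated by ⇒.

S ⇒ eZ   [S -> e Z]
eZ ⇒ efZ   [Z -> f Z]
efZ ⇒ effZ   [Z -> f Z]
effZ ⇒ efff   [Z -> f]

S ⇒ eZ ⇒ efZ ⇒ effZ ⇒ efff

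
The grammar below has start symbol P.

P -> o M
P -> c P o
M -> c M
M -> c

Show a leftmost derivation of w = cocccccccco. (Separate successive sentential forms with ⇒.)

P ⇒ cPo ⇒ coMo ⇒ cocMo ⇒ coccMo ⇒ cocccMo ⇒ coccccMo ⇒ cocccccMo ⇒ coccccccMo ⇒ cocccccccMo ⇒ cocccccccco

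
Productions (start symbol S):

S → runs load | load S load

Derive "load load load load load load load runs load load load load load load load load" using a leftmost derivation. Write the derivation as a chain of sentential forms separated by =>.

S => load S load => load load S load load => load load load S load load load => load load load load S load load load load => load load load load load S load load load load load => load load load load load load S load load load load load load => load load load load load load load S load load load load load load load => load load load load load load load runs load load load load load load load load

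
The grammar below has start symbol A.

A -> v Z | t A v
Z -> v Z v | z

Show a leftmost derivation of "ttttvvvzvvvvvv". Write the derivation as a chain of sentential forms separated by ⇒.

A ⇒ tAv ⇒ ttAvv ⇒ tttAvvv ⇒ ttttAvvvv ⇒ ttttvZvvvv ⇒ ttttvvZvvvvv ⇒ ttttvvvZvvvvvv ⇒ ttttvvvzvvvvvv

A ⇒ tAv   [A -> t A v]
tAv ⇒ ttAvv   [A -> t A v]
ttAvv ⇒ tttAvvv   [A -> t A v]
tttAvvv ⇒ ttttAvvvv   [A -> t A v]
ttttAvvvv ⇒ ttttvZvvvv   [A -> v Z]
ttttvZvvvv ⇒ ttttvvZvvvvv   [Z -> v Z v]
ttttvvZvvvvv ⇒ ttttvvvZvvvvvv   [Z -> v Z v]
ttttvvvZvvvvvv ⇒ ttttvvvzvvvvvv   [Z -> z]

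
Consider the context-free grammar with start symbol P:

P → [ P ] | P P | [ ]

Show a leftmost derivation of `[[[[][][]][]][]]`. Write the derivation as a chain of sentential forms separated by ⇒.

P ⇒ [P]   [P → [ P ]]
[P] ⇒ [PP]   [P → P P]
[PP] ⇒ [[P]P]   [P → [ P ]]
[[P]P] ⇒ [[PP]P]   [P → P P]
[[PP]P] ⇒ [[[P]P]P]   [P → [ P ]]
[[[P]P]P] ⇒ [[[PP]P]P]   [P → P P]
[[[PP]P]P] ⇒ [[[PPP]P]P]   [P → P P]
[[[PPP]P]P] ⇒ [[[[]PP]P]P]   [P → [ ]]
[[[[]PP]P]P] ⇒ [[[[][]P]P]P]   [P → [ ]]
[[[[][]P]P]P] ⇒ [[[[][][]]P]P]   [P → [ ]]
[[[[][][]]P]P] ⇒ [[[[][][]][]]P]   [P → [ ]]
[[[[][][]][]]P] ⇒ [[[[][][]][]][]]   [P → [ ]]

P ⇒ [P] ⇒ [PP] ⇒ [[P]P] ⇒ [[PP]P] ⇒ [[[P]P]P] ⇒ [[[PP]P]P] ⇒ [[[PPP]P]P] ⇒ [[[[]PP]P]P] ⇒ [[[[][]P]P]P] ⇒ [[[[][][]]P]P] ⇒ [[[[][][]][]]P] ⇒ [[[[][][]][]][]]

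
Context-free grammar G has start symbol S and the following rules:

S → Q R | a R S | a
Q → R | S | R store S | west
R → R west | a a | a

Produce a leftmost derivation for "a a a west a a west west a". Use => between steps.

S => a R S => a R west S => a a a west S => a a a west a R S => a a a west a R west S => a a a west a R west west S => a a a west a a west west S => a a a west a a west west a

S => a R S   [S → a R S]
a R S => a R west S   [R → R west]
a R west S => a a a west S   [R → a a]
a a a west S => a a a west a R S   [S → a R S]
a a a west a R S => a a a west a R west S   [R → R west]
a a a west a R west S => a a a west a R west west S   [R → R west]
a a a west a R west west S => a a a west a a west west S   [R → a]
a a a west a a west west S => a a a west a a west west a   [S → a]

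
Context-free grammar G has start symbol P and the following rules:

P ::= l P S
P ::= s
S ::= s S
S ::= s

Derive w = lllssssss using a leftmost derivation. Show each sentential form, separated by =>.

P => lPS   [P ::= l P S]
lPS => llPSS   [P ::= l P S]
llPSS => lllPSSS   [P ::= l P S]
lllPSSS => lllsSSS   [P ::= s]
lllsSSS => lllssSSS   [S ::= s S]
lllssSSS => lllsssSSS   [S ::= s S]
lllsssSSS => lllssssSS   [S ::= s]
lllssssSS => lllsssssS   [S ::= s]
lllsssssS => lllssssss   [S ::= s]

P => lPS => llPSS => lllPSSS => lllsSSS => lllssSSS => lllsssSSS => lllssssSS => lllsssssS => lllssssss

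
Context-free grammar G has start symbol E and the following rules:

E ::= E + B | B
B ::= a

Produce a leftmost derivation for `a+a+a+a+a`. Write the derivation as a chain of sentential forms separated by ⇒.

E⇒E+B⇒E+B+B⇒E+B+B+B⇒E+B+B+B+B⇒B+B+B+B+B⇒a+B+B+B+B⇒a+a+B+B+B⇒a+a+a+B+B⇒a+a+a+a+B⇒a+a+a+a+a

E ⇒ E+B   [E ::= E + B]
E+B ⇒ E+B+B   [E ::= E + B]
E+B+B ⇒ E+B+B+B   [E ::= E + B]
E+B+B+B ⇒ E+B+B+B+B   [E ::= E + B]
E+B+B+B+B ⇒ B+B+B+B+B   [E ::= B]
B+B+B+B+B ⇒ a+B+B+B+B   [B ::= a]
a+B+B+B+B ⇒ a+a+B+B+B   [B ::= a]
a+a+B+B+B ⇒ a+a+a+B+B   [B ::= a]
a+a+a+B+B ⇒ a+a+a+a+B   [B ::= a]
a+a+a+a+B ⇒ a+a+a+a+a   [B ::= a]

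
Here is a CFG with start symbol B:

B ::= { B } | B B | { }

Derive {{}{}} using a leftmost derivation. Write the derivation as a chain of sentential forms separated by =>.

B => {B} => {BB} => {{}B} => {{}{}}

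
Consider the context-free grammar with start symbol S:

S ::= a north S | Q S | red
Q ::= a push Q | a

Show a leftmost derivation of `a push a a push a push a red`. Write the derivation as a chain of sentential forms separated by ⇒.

S ⇒ Q S ⇒ a push Q S ⇒ a push a S ⇒ a push a Q S ⇒ a push a a push Q S ⇒ a push a a push a push Q S ⇒ a push a a push a push a S ⇒ a push a a push a push a red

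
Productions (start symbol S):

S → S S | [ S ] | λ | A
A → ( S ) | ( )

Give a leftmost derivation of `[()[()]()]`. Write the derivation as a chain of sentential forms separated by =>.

S => [S]   [S → [ S ]]
[S] => [SS]   [S → S S]
[SS] => [AS]   [S → A]
[AS] => [(S)S]   [A → ( S )]
[(S)S] => [()S]   [S → λ]
[()S] => [()SS]   [S → S S]
[()SS] => [()[S]S]   [S → [ S ]]
[()[S]S] => [()[A]S]   [S → A]
[()[A]S] => [()[(S)]S]   [A → ( S )]
[()[(S)]S] => [()[()]S]   [S → λ]
[()[()]S] => [()[()]A]   [S → A]
[()[()]A] => [()[()]()]   [A → ( )]

S => [S] => [SS] => [AS] => [(S)S] => [()S] => [()SS] => [()[S]S] => [()[A]S] => [()[(S)]S] => [()[()]S] => [()[()]A] => [()[()]()]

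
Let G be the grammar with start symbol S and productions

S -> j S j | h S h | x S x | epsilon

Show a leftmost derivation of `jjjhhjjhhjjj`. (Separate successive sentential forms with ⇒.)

S ⇒ jSj   [S -> j S j]
jSj ⇒ jjSjj   [S -> j S j]
jjSjj ⇒ jjjSjjj   [S -> j S j]
jjjSjjj ⇒ jjjhShjjj   [S -> h S h]
jjjhShjjj ⇒ jjjhhShhjjj   [S -> h S h]
jjjhhShhjjj ⇒ jjjhhjSjhhjjj   [S -> j S j]
jjjhhjSjhhjjj ⇒ jjjhhjjhhjjj   [S -> epsilon]

S⇒jSj⇒jjSjj⇒jjjSjjj⇒jjjhShjjj⇒jjjhhShhjjj⇒jjjhhjSjhhjjj⇒jjjhhjjhhjjj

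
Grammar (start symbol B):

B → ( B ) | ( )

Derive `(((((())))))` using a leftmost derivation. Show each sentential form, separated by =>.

B => (B)   [B → ( B )]
(B) => ((B))   [B → ( B )]
((B)) => (((B)))   [B → ( B )]
(((B))) => ((((B))))   [B → ( B )]
((((B)))) => (((((B)))))   [B → ( B )]
(((((B))))) => (((((())))))   [B → ( )]

B => (B) => ((B)) => (((B))) => ((((B)))) => (((((B))))) => (((((())))))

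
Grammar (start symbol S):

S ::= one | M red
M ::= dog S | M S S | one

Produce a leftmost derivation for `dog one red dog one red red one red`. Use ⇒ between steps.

S ⇒ M red   [S ::= M red]
M red ⇒ M S S red   [M ::= M S S]
M S S red ⇒ dog S S S red   [M ::= dog S]
dog S S S red ⇒ dog M red S S red   [S ::= M red]
dog M red S S red ⇒ dog one red S S red   [M ::= one]
dog one red S S red ⇒ dog one red M red S red   [S ::= M red]
dog one red M red S red ⇒ dog one red dog S red S red   [M ::= dog S]
dog one red dog S red S red ⇒ dog one red dog M red red S red   [S ::= M red]
dog one red dog M red red S red ⇒ dog one red dog one red red S red   [M ::= one]
dog one red dog one red red S red ⇒ dog one red dog one red red one red   [S ::= one]

S ⇒ M red ⇒ M S S red ⇒ dog S S S red ⇒ dog M red S S red ⇒ dog one red S S red ⇒ dog one red M red S red ⇒ dog one red dog S red S red ⇒ dog one red dog M red red S red ⇒ dog one red dog one red red S red ⇒ dog one red dog one red red one red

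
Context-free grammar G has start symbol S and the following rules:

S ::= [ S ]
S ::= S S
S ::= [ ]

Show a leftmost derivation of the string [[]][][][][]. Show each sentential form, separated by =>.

S => SS => SSS => SSSS => SSSSS => [S]SSSS => [[]]SSSS => [[]][]SSS => [[]][][]SS => [[]][][][]S => [[]][][][][]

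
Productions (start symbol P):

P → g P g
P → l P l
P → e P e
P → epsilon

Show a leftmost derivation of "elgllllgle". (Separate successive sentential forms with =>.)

P => ePe => elPle => elgPgle => elglPlgle => elgllPllgle => elgllllgle

P => ePe   [P → e P e]
ePe => elPle   [P → l P l]
elPle => elgPgle   [P → g P g]
elgPgle => elglPlgle   [P → l P l]
elglPlgle => elgllPllgle   [P → l P l]
elgllPllgle => elgllllgle   [P → epsilon]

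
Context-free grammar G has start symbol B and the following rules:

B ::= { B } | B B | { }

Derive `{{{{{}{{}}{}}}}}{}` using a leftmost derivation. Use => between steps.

B => BB   [B ::= B B]
BB => {B}B   [B ::= { B }]
{B}B => {{B}}B   [B ::= { B }]
{{B}}B => {{{B}}}B   [B ::= { B }]
{{{B}}}B => {{{{B}}}}B   [B ::= { B }]
{{{{B}}}}B => {{{{BB}}}}B   [B ::= B B]
{{{{BB}}}}B => {{{{BBB}}}}B   [B ::= B B]
{{{{BBB}}}}B => {{{{{}BB}}}}B   [B ::= { }]
{{{{{}BB}}}}B => {{{{{}{B}B}}}}B   [B ::= { B }]
{{{{{}{B}B}}}}B => {{{{{}{{}}B}}}}B   [B ::= { }]
{{{{{}{{}}B}}}}B => {{{{{}{{}}{}}}}}B   [B ::= { }]
{{{{{}{{}}{}}}}}B => {{{{{}{{}}{}}}}}{}   [B ::= { }]

B=>BB=>{B}B=>{{B}}B=>{{{B}}}B=>{{{{B}}}}B=>{{{{BB}}}}B=>{{{{BBB}}}}B=>{{{{{}BB}}}}B=>{{{{{}{B}B}}}}B=>{{{{{}{{}}B}}}}B=>{{{{{}{{}}{}}}}}B=>{{{{{}{{}}{}}}}}{}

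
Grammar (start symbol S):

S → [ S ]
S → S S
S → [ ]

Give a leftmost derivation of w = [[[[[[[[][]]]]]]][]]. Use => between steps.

S => [S] => [SS] => [[S]S] => [[[S]]S] => [[[[S]]]S] => [[[[[S]]]]S] => [[[[[[S]]]]]S] => [[[[[[[S]]]]]]S] => [[[[[[[SS]]]]]]S] => [[[[[[[[]S]]]]]]S] => [[[[[[[[][]]]]]]]S] => [[[[[[[[][]]]]]]][]]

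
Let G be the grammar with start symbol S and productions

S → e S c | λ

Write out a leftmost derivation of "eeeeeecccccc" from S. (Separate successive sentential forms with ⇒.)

S ⇒ eSc ⇒ eeScc ⇒ eeeSccc ⇒ eeeeScccc ⇒ eeeeeSccccc ⇒ eeeeeeScccccc ⇒ eeeeeecccccc

S ⇒ eSc   [S → e S c]
eSc ⇒ eeScc   [S → e S c]
eeScc ⇒ eeeSccc   [S → e S c]
eeeSccc ⇒ eeeeScccc   [S → e S c]
eeeeScccc ⇒ eeeeeSccccc   [S → e S c]
eeeeeSccccc ⇒ eeeeeeScccccc   [S → e S c]
eeeeeeScccccc ⇒ eeeeeecccccc   [S → λ]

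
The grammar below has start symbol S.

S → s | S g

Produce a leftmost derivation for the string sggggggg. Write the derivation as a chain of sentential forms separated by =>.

S => Sg => Sgg => Sggg => Sgggg => Sggggg => Sgggggg => Sggggggg => sggggggg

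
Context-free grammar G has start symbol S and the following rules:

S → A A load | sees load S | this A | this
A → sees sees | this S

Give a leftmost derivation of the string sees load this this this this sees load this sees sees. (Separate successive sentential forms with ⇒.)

S ⇒ sees load S ⇒ sees load this A ⇒ sees load this this S ⇒ sees load this this this A ⇒ sees load this this this this S ⇒ sees load this this this this sees load S ⇒ sees load this this this this sees load this A ⇒ sees load this this this this sees load this sees sees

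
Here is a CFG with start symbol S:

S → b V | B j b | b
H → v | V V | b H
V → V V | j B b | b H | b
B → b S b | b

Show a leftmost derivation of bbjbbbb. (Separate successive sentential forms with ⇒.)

S ⇒ bV ⇒ bVV ⇒ bbV ⇒ bbVV ⇒ bbVVV ⇒ bbjBbVV ⇒ bbjbbVV ⇒ bbjbbbV ⇒ bbjbbbb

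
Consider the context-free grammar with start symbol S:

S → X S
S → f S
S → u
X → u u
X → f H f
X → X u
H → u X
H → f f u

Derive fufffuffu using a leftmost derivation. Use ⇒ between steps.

S ⇒ XS ⇒ fHfS ⇒ fuXfS ⇒ fufHffS ⇒ fufffuffS ⇒ fufffuffu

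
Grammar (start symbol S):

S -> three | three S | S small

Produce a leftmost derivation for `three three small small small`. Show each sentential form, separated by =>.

S => three S   [S -> three S]
three S => three S small   [S -> S small]
three S small => three S small small   [S -> S small]
three S small small => three S small small small   [S -> S small]
three S small small small => three three small small small   [S -> three]

S => three S => three S small => three S small small => three S small small small => three three small small small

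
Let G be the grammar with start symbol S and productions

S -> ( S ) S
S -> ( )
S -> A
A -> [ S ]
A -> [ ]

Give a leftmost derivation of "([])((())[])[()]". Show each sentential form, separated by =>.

S => (S)S => (A)S => ([])S => ([])(S)S => ([])((S)S)S => ([])((())S)S => ([])((())A)S => ([])((())[])S => ([])((())[])A => ([])((())[])[S] => ([])((())[])[()]

S => (S)S   [S -> ( S ) S]
(S)S => (A)S   [S -> A]
(A)S => ([])S   [A -> [ ]]
([])S => ([])(S)S   [S -> ( S ) S]
([])(S)S => ([])((S)S)S   [S -> ( S ) S]
([])((S)S)S => ([])((())S)S   [S -> ( )]
([])((())S)S => ([])((())A)S   [S -> A]
([])((())A)S => ([])((())[])S   [A -> [ ]]
([])((())[])S => ([])((())[])A   [S -> A]
([])((())[])A => ([])((())[])[S]   [A -> [ S ]]
([])((())[])[S] => ([])((())[])[()]   [S -> ( )]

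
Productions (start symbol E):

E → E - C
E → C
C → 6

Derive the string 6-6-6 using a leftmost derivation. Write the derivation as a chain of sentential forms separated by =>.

E => E-C   [E → E - C]
E-C => E-C-C   [E → E - C]
E-C-C => C-C-C   [E → C]
C-C-C => 6-C-C   [C → 6]
6-C-C => 6-6-C   [C → 6]
6-6-C => 6-6-6   [C → 6]

E => E-C => E-C-C => C-C-C => 6-C-C => 6-6-C => 6-6-6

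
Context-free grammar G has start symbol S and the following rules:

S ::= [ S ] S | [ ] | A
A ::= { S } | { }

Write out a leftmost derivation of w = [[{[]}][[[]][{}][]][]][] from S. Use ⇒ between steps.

S⇒[S]S⇒[[S]S]S⇒[[A]S]S⇒[[{S}]S]S⇒[[{[]}]S]S⇒[[{[]}][S]S]S⇒[[{[]}][[S]S]S]S⇒[[{[]}][[[]]S]S]S⇒[[{[]}][[[]][S]S]S]S⇒[[{[]}][[[]][A]S]S]S⇒[[{[]}][[[]][{}]S]S]S⇒[[{[]}][[[]][{}][]]S]S⇒[[{[]}][[[]][{}][]][]]S⇒[[{[]}][[[]][{}][]][]][]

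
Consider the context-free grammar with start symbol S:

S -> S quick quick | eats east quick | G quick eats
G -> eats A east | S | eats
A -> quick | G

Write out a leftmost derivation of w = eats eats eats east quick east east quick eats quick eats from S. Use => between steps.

S => G quick eats => S quick eats => G quick eats quick eats => eats A east quick eats quick eats => eats G east quick eats quick eats => eats eats A east east quick eats quick eats => eats eats G east east quick eats quick eats => eats eats S east east quick eats quick eats => eats eats eats east quick east east quick eats quick eats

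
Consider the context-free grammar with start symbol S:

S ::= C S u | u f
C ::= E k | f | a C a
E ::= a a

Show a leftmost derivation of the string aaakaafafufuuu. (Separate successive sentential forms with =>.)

S => CSu => aCaSu => aEkaSu => aaakaSu => aaakaCSuu => aaakaaCaSuu => aaakaafaSuu => aaakaafaCSuuu => aaakaafafSuuu => aaakaafafufuuu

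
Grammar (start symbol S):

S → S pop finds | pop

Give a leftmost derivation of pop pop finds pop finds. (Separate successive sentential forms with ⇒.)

S ⇒ S pop finds ⇒ S pop finds pop finds ⇒ pop pop finds pop finds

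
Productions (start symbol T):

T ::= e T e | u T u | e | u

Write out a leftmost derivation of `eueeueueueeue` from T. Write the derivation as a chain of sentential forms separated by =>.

T => eTe   [T ::= e T e]
eTe => euTue   [T ::= u T u]
euTue => eueTeue   [T ::= e T e]
eueTeue => eueeTeeue   [T ::= e T e]
eueeTeeue => eueeuTueeue   [T ::= u T u]
eueeuTueeue => eueeueTeueeue   [T ::= e T e]
eueeueTeueeue => eueeueueueeue   [T ::= u]

T => eTe => euTue => eueTeue => eueeTeeue => eueeuTueeue => eueeueTeueeue => eueeueueueeue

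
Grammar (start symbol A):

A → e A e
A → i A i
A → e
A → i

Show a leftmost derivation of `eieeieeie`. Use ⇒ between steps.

A ⇒ eAe ⇒ eiAie ⇒ eieAeie ⇒ eieeAeeie ⇒ eieeieeie

A ⇒ eAe   [A → e A e]
eAe ⇒ eiAie   [A → i A i]
eiAie ⇒ eieAeie   [A → e A e]
eieAeie ⇒ eieeAeeie   [A → e A e]
eieeAeeie ⇒ eieeieeie   [A → i]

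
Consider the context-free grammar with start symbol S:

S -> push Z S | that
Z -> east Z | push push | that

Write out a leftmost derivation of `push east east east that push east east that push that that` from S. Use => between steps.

S => push Z S => push east Z S => push east east Z S => push east east east Z S => push east east east that S => push east east east that push Z S => push east east east that push east Z S => push east east east that push east east Z S => push east east east that push east east that S => push east east east that push east east that push Z S => push east east east that push east east that push that S => push east east east that push east east that push that that

S => push Z S   [S -> push Z S]
push Z S => push east Z S   [Z -> east Z]
push east Z S => push east east Z S   [Z -> east Z]
push east east Z S => push east east east Z S   [Z -> east Z]
push east east east Z S => push east east east that S   [Z -> that]
push east east east that S => push east east east that push Z S   [S -> push Z S]
push east east east that push Z S => push east east east that push east Z S   [Z -> east Z]
push east east east that push east Z S => push east east east that push east east Z S   [Z -> east Z]
push east east east that push east east Z S => push east east east that push east east that S   [Z -> that]
push east east east that push east east that S => push east east east that push east east that push Z S   [S -> push Z S]
push east east east that push east east that push Z S => push east east east that push east east that push that S   [Z -> that]
push east east east that push east east that push that S => push east east east that push east east that push that that   [S -> that]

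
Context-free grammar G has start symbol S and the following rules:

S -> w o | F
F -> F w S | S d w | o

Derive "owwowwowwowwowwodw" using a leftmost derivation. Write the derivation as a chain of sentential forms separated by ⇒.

S ⇒ F ⇒ Sdw ⇒ Fdw ⇒ FwSdw ⇒ FwSwSdw ⇒ FwSwSwSdw ⇒ FwSwSwSwSdw ⇒ FwSwSwSwSwSdw ⇒ owSwSwSwSwSdw ⇒ owwowSwSwSwSdw ⇒ owwowwowSwSwSdw ⇒ owwowwowwowSwSdw ⇒ owwowwowwowwowSdw ⇒ owwowwowwowwowwodw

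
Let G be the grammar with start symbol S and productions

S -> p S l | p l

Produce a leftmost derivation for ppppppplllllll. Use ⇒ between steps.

S⇒pSl⇒ppSll⇒pppSlll⇒ppppSllll⇒pppppSlllll⇒ppppppSllllll⇒ppppppplllllll

S ⇒ pSl   [S -> p S l]
pSl ⇒ ppSll   [S -> p S l]
ppSll ⇒ pppSlll   [S -> p S l]
pppSlll ⇒ ppppSllll   [S -> p S l]
ppppSllll ⇒ pppppSlllll   [S -> p S l]
pppppSlllll ⇒ ppppppSllllll   [S -> p S l]
ppppppSllllll ⇒ ppppppplllllll   [S -> p l]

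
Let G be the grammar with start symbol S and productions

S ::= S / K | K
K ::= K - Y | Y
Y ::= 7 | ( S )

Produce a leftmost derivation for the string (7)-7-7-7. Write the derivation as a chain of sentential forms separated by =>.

S=>K=>K-Y=>K-Y-Y=>K-Y-Y-Y=>Y-Y-Y-Y=>(S)-Y-Y-Y=>(K)-Y-Y-Y=>(Y)-Y-Y-Y=>(7)-Y-Y-Y=>(7)-7-Y-Y=>(7)-7-7-Y=>(7)-7-7-7

S => K   [S ::= K]
K => K-Y   [K ::= K - Y]
K-Y => K-Y-Y   [K ::= K - Y]
K-Y-Y => K-Y-Y-Y   [K ::= K - Y]
K-Y-Y-Y => Y-Y-Y-Y   [K ::= Y]
Y-Y-Y-Y => (S)-Y-Y-Y   [Y ::= ( S )]
(S)-Y-Y-Y => (K)-Y-Y-Y   [S ::= K]
(K)-Y-Y-Y => (Y)-Y-Y-Y   [K ::= Y]
(Y)-Y-Y-Y => (7)-Y-Y-Y   [Y ::= 7]
(7)-Y-Y-Y => (7)-7-Y-Y   [Y ::= 7]
(7)-7-Y-Y => (7)-7-7-Y   [Y ::= 7]
(7)-7-7-Y => (7)-7-7-7   [Y ::= 7]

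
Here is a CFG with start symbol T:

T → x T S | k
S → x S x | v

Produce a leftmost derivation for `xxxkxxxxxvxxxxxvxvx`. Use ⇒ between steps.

T ⇒ xTS ⇒ xxTSS ⇒ xxxTSSS ⇒ xxxkSSS ⇒ xxxkxSxSS ⇒ xxxkxxSxxSS ⇒ xxxkxxxSxxxSS ⇒ xxxkxxxxSxxxxSS ⇒ xxxkxxxxxSxxxxxSS ⇒ xxxkxxxxxvxxxxxSS ⇒ xxxkxxxxxvxxxxxvS ⇒ xxxkxxxxxvxxxxxvxSx ⇒ xxxkxxxxxvxxxxxvxvx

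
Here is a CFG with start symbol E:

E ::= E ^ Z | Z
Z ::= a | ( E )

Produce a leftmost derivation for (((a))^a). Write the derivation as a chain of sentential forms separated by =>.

E=>Z=>(E)=>(E^Z)=>(Z^Z)=>((E)^Z)=>((Z)^Z)=>(((E))^Z)=>(((Z))^Z)=>(((a))^Z)=>(((a))^a)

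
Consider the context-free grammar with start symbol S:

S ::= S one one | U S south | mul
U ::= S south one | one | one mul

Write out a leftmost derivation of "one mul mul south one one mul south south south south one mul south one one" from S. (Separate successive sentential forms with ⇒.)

S ⇒ S one one   [S ::= S one one]
S one one ⇒ U S south one one   [S ::= U S south]
U S south one one ⇒ S south one S south one one   [U ::= S south one]
S south one S south one one ⇒ U S south south one S south one one   [S ::= U S south]
U S south south one S south one one ⇒ one mul S south south one S south one one   [U ::= one mul]
one mul S south south one S south one one ⇒ one mul U S south south south one S south one one   [S ::= U S south]
one mul U S south south south one S south one one ⇒ one mul S south one S south south south one S south one one   [U ::= S south one]
one mul S south one S south south south one S south one one ⇒ one mul mul south one S south south south one S south one one   [S ::= mul]
one mul mul south one S south south south one S south one one ⇒ one mul mul south one U S south south south south one S south one one   [S ::= U S south]
one mul mul south one U S south south south south one S south one one ⇒ one mul mul south one one S south south south south one S south one one   [U ::= one]
one mul mul south one one S south south south south one S south one one ⇒ one mul mul south one one mul south south south south one S south one one   [S ::= mul]
one mul mul south one one mul south south south south one S south one one ⇒ one mul mul south one one mul south south south south one mul south one one   [S ::= mul]

S ⇒ S one one ⇒ U S south one one ⇒ S south one S south one one ⇒ U S south south one S south one one ⇒ one mul S south south one S south one one ⇒ one mul U S south south south one S south one one ⇒ one mul S south one S south south south one S south one one ⇒ one mul mul south one S south south south one S south one one ⇒ one mul mul south one U S south south south south one S south one one ⇒ one mul mul south one one S south south south south one S south one one ⇒ one mul mul south one one mul south south south south one S south one one ⇒ one mul mul south one one mul south south south south one mul south one one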